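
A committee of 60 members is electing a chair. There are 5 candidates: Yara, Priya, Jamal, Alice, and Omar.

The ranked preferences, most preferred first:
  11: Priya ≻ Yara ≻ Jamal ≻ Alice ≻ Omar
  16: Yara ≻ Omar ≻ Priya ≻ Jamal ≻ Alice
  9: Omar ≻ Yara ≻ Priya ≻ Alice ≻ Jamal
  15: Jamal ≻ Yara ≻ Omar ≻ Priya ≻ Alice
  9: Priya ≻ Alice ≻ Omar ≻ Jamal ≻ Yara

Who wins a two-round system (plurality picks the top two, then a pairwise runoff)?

Yara

Round 1 first-place votes: Yara 16, Priya 20, Jamal 15, Alice 0, Omar 9. Priya and Yara advance.
Runoff: Priya is ranked above Yara on 20 ballots, Yara above Priya on 40.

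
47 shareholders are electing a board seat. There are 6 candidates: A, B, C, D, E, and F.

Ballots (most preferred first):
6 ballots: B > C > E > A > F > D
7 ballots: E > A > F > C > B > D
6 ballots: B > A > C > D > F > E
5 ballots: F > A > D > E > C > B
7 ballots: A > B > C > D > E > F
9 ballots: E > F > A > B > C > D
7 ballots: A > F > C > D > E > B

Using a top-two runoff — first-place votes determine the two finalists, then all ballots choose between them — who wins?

A

Round 1 first-place votes: A 14, B 12, C 0, D 0, E 16, F 5. E and A advance.
Runoff: E is ranked above A on 22 ballots, A above E on 25.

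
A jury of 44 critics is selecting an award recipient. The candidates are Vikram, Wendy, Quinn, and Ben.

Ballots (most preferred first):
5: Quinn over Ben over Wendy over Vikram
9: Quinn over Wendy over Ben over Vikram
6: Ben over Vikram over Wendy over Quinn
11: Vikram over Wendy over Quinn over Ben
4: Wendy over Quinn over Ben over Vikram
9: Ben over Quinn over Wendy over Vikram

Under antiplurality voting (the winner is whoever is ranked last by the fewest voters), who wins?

Last-place votes: Vikram 27, Wendy 0, Quinn 6, Ben 11.

Wendy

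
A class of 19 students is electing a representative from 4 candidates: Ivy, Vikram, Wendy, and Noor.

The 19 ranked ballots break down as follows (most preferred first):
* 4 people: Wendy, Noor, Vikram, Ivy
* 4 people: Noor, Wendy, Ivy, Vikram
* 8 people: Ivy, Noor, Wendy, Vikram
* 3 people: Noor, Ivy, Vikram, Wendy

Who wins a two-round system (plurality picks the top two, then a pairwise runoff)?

Round 1 first-place votes: Ivy 8, Vikram 0, Wendy 4, Noor 7. Ivy and Noor advance.
Runoff: Ivy is ranked above Noor on 8 ballots, Noor above Ivy on 11.

Noor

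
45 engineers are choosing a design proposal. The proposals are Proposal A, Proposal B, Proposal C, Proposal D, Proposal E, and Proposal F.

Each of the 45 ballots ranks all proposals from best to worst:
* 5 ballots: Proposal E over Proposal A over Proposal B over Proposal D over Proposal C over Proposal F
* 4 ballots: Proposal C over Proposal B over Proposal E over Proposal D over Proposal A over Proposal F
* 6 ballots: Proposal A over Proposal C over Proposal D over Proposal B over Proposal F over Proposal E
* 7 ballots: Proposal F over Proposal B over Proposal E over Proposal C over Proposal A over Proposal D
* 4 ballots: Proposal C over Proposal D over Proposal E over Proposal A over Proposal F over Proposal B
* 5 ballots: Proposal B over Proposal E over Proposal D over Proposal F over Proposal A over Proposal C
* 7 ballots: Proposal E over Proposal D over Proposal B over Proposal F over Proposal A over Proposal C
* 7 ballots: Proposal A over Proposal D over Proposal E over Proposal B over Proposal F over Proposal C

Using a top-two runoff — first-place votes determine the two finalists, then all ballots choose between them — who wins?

Proposal E

Round 1 first-place votes: Proposal A 13, Proposal B 5, Proposal C 8, Proposal D 0, Proposal E 12, Proposal F 7. Proposal A and Proposal E advance.
Runoff: Proposal A is ranked above Proposal E on 13 ballots, Proposal E above Proposal A on 32.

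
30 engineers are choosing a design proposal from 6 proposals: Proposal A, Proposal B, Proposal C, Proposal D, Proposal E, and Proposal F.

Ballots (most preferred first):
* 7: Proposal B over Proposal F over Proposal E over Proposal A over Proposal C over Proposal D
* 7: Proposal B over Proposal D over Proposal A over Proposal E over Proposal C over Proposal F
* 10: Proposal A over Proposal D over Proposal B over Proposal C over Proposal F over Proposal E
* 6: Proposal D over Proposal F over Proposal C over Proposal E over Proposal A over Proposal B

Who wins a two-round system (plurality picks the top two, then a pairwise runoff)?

Round 1 first-place votes: Proposal A 10, Proposal B 14, Proposal C 0, Proposal D 6, Proposal E 0, Proposal F 0. Proposal B and Proposal A advance.
Runoff: Proposal B is ranked above Proposal A on 14 ballots, Proposal A above Proposal B on 16.

Proposal A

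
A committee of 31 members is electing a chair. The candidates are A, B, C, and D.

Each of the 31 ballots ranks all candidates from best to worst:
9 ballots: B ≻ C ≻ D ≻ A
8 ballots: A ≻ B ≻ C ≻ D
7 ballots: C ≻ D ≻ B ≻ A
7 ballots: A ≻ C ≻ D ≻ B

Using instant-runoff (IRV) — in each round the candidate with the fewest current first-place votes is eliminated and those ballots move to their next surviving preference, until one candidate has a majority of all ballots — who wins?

Round 1: A 15, B 9, C 7, D 0. D eliminated.
Round 2: A 15, B 9, C 7. C eliminated.
Round 3: A 15, B 16. B has a majority (≥16).

B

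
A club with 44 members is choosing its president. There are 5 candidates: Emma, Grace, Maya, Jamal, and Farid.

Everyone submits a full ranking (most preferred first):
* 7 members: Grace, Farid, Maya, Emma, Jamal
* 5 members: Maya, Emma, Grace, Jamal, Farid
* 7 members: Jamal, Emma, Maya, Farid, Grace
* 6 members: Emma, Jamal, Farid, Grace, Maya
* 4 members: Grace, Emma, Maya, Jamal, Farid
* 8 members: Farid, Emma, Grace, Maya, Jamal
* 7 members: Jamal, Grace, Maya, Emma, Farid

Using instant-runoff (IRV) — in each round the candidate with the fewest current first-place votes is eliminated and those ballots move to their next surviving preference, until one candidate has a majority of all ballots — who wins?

Round 1: Emma 6, Grace 11, Maya 5, Jamal 14, Farid 8. Maya eliminated.
Round 2: Emma 11, Grace 11, Jamal 14, Farid 8. Farid eliminated.
Round 3: Emma 19, Grace 11, Jamal 14. Grace eliminated.
Round 4: Emma 30, Jamal 14. Emma has a majority (≥23).

Emma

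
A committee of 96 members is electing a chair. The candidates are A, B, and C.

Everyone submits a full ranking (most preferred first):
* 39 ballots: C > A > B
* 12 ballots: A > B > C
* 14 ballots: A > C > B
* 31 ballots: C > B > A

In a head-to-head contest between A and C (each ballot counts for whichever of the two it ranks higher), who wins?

C

A is ranked above C on 26 ballots; C above A on 70.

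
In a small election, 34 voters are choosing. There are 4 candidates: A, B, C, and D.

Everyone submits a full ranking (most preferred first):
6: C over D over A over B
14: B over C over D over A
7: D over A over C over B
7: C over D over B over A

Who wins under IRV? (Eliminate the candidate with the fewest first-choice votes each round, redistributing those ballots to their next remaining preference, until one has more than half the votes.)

C

Round 1: A 0, B 14, C 13, D 7. A eliminated.
Round 2: B 14, C 13, D 7. D eliminated.
Round 3: B 14, C 20. C has a majority (≥18).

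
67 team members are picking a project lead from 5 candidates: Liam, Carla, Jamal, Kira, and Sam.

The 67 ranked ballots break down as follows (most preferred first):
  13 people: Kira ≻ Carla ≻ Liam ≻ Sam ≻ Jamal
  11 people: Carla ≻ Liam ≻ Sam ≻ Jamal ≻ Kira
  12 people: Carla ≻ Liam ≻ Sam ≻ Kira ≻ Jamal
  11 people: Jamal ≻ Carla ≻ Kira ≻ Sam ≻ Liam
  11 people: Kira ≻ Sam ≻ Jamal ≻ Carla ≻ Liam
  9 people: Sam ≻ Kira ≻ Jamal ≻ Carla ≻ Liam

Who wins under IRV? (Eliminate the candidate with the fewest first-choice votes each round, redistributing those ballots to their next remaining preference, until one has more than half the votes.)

Carla

Round 1: Liam 0, Carla 23, Jamal 11, Kira 24, Sam 9. Liam eliminated.
Round 2: Carla 23, Jamal 11, Kira 24, Sam 9. Sam eliminated.
Round 3: Carla 23, Jamal 11, Kira 33. Jamal eliminated.
Round 4: Carla 34, Kira 33. Carla has a majority (≥34).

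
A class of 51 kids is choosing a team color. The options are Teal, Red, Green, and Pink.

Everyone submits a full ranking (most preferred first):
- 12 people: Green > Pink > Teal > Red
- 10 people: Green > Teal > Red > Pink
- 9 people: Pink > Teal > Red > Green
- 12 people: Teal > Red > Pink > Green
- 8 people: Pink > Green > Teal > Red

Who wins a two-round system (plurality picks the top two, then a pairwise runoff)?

Pink

Round 1 first-place votes: Teal 12, Red 0, Green 22, Pink 17. Green and Pink advance.
Runoff: Green is ranked above Pink on 22 ballots, Pink above Green on 29.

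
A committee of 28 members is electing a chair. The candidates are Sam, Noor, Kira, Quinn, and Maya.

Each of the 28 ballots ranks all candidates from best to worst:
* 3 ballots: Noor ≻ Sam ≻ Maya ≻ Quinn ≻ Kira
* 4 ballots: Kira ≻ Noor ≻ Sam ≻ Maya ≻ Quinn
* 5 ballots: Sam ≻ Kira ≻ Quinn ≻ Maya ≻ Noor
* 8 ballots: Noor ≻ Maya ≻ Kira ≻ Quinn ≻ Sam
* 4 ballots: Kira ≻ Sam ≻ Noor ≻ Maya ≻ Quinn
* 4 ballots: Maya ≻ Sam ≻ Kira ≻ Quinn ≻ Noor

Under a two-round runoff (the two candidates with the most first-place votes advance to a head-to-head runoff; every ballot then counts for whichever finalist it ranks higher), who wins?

Kira

Round 1 first-place votes: Sam 5, Noor 11, Kira 8, Quinn 0, Maya 4. Noor and Kira advance.
Runoff: Noor is ranked above Kira on 11 ballots, Kira above Noor on 17.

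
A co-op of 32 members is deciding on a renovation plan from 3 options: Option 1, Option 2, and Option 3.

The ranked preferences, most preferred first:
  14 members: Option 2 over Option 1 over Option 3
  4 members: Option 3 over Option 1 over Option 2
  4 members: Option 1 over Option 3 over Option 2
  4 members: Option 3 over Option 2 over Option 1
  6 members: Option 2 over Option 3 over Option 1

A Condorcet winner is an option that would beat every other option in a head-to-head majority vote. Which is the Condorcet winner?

Option 2

Option 2 vs Option 1: 24–8
Option 2 vs Option 3: 20–12
Option 2 beats every other option.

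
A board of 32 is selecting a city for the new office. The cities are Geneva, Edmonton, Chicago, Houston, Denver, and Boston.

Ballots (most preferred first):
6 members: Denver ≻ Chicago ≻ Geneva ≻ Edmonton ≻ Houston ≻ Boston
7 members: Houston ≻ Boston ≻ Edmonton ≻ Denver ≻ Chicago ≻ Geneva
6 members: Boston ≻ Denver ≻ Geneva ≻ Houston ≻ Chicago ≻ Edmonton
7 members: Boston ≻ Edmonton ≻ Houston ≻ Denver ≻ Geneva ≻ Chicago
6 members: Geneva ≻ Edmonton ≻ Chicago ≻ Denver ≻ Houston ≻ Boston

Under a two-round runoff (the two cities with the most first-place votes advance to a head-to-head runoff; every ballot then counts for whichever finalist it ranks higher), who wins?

Round 1 first-place votes: Geneva 6, Edmonton 0, Chicago 0, Houston 7, Denver 6, Boston 13. Boston and Houston advance.
Runoff: Boston is ranked above Houston on 13 ballots, Houston above Boston on 19.

Houston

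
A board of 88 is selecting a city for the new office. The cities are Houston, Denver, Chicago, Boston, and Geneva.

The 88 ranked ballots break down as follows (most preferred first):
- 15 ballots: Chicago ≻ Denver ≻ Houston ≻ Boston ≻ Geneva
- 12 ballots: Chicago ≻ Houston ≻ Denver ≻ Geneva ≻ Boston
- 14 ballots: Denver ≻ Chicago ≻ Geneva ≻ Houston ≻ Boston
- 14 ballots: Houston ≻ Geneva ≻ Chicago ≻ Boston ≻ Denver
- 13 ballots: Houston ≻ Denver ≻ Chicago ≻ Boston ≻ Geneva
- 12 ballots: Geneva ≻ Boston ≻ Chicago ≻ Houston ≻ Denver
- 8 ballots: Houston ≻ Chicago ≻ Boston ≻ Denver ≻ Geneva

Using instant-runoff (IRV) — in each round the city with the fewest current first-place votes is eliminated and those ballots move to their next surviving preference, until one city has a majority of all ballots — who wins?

Chicago

Round 1: Houston 35, Denver 14, Chicago 27, Boston 0, Geneva 12. Boston eliminated.
Round 2: Houston 35, Denver 14, Chicago 27, Geneva 12. Geneva eliminated.
Round 3: Houston 35, Denver 14, Chicago 39. Denver eliminated.
Round 4: Houston 35, Chicago 53. Chicago has a majority (≥45).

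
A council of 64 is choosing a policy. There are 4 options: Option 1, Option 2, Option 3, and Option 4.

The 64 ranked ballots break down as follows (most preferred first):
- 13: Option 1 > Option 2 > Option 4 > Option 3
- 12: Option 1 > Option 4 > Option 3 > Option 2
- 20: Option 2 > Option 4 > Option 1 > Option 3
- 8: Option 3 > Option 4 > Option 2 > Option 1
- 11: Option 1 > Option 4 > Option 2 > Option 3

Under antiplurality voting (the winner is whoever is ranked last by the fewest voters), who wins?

Option 4

Last-place votes: Option 1 8, Option 2 12, Option 3 44, Option 4 0.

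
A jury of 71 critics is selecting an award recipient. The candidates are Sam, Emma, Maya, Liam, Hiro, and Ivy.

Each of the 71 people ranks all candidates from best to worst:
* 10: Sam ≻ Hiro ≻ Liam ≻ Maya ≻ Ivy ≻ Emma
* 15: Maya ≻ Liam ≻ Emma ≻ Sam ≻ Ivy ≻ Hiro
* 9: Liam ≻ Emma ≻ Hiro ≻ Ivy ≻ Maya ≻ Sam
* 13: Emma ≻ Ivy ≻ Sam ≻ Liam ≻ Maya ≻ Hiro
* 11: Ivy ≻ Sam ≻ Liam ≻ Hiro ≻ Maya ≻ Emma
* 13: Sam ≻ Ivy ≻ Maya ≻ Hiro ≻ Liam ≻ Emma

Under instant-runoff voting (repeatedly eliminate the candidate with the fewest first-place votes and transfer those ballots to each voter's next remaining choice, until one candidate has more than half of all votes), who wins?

Emma

Round 1: Sam 23, Emma 13, Maya 15, Liam 9, Hiro 0, Ivy 11. Hiro eliminated.
Round 2: Sam 23, Emma 13, Maya 15, Liam 9, Ivy 11. Liam eliminated.
Round 3: Sam 23, Emma 22, Maya 15, Ivy 11. Ivy eliminated.
Round 4: Sam 34, Emma 22, Maya 15. Maya eliminated.
Round 5: Sam 34, Emma 37. Emma has a majority (≥36).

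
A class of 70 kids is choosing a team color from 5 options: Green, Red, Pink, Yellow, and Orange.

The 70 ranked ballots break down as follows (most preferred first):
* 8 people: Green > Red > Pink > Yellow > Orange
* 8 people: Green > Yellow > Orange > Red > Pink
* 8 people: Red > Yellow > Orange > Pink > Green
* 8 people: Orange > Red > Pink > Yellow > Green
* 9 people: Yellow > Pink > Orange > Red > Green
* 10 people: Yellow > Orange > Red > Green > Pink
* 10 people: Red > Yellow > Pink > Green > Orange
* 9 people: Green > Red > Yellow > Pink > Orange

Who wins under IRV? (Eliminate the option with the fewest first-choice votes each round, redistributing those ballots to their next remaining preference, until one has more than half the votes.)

Red

Round 1: Green 25, Red 18, Pink 0, Yellow 19, Orange 8. Pink eliminated.
Round 2: Green 25, Red 18, Yellow 19, Orange 8. Orange eliminated.
Round 3: Green 25, Red 26, Yellow 19. Yellow eliminated.
Round 4: Green 25, Red 45. Red has a majority (≥36).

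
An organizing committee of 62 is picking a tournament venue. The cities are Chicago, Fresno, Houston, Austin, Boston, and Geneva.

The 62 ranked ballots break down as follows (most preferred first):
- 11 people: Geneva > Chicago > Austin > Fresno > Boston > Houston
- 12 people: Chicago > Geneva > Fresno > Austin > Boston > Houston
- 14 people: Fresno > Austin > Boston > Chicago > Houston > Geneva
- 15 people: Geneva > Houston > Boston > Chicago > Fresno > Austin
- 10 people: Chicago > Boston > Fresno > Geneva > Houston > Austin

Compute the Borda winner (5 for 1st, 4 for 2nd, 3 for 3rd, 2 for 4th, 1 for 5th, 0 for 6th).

Chicago

Chicago: 11×4 + 12×5 + 14×2 + 15×2 + 10×5 = 212
Fresno: 11×2 + 12×3 + 14×5 + 15×1 + 10×3 = 173
Houston: 11×0 + 12×0 + 14×1 + 15×4 + 10×1 = 84
Austin: 11×3 + 12×2 + 14×4 + 15×0 + 10×0 = 113
Boston: 11×1 + 12×1 + 14×3 + 15×3 + 10×4 = 150
Geneva: 11×5 + 12×4 + 14×0 + 15×5 + 10×2 = 198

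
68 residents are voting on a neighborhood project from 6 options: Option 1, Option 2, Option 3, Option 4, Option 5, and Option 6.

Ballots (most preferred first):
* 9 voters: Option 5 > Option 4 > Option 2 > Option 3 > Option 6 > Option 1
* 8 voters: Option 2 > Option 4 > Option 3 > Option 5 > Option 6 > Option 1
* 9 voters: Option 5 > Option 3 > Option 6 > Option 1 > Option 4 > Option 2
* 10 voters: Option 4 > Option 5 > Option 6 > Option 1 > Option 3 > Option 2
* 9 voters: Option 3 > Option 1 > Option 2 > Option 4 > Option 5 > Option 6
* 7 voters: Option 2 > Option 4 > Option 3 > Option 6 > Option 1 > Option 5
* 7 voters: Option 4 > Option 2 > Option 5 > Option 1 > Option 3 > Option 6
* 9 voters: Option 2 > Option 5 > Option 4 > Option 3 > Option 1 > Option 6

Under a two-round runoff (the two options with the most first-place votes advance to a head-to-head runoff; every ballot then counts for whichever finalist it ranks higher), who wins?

Round 1 first-place votes: Option 1 0, Option 2 24, Option 3 9, Option 4 17, Option 5 18, Option 6 0. Option 2 and Option 5 advance.
Runoff: Option 2 is ranked above Option 5 on 40 ballots, Option 5 above Option 2 on 28.

Option 2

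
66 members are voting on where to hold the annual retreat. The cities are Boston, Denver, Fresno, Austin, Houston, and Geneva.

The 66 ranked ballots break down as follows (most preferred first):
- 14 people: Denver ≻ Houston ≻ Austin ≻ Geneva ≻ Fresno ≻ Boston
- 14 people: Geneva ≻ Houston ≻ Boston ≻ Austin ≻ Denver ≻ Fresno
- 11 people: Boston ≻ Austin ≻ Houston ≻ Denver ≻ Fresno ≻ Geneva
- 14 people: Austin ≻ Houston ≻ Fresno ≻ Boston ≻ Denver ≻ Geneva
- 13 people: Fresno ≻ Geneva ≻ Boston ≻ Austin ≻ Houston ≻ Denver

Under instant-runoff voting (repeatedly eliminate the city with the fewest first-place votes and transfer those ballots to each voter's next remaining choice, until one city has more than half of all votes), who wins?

Round 1: Boston 11, Denver 14, Fresno 13, Austin 14, Houston 0, Geneva 14. Houston eliminated.
Round 2: Boston 11, Denver 14, Fresno 13, Austin 14, Geneva 14. Boston eliminated.
Round 3: Denver 14, Fresno 13, Austin 25, Geneva 14. Fresno eliminated.
Round 4: Denver 14, Austin 25, Geneva 27. Denver eliminated.
Round 5: Austin 39, Geneva 27. Austin has a majority (≥34).

Austin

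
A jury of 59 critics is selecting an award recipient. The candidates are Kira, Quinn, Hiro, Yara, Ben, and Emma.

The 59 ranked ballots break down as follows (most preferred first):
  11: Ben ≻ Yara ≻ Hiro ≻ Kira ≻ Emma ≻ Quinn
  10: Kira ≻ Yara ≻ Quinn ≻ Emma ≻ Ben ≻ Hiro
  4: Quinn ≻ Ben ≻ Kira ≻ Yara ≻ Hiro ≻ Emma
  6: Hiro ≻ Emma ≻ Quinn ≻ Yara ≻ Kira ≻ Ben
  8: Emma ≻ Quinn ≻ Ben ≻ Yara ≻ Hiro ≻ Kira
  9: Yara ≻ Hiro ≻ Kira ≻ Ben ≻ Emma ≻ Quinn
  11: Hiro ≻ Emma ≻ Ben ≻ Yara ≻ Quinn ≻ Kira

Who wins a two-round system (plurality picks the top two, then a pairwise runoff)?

Round 1 first-place votes: Kira 10, Quinn 4, Hiro 17, Yara 9, Ben 11, Emma 8. Hiro and Ben advance.
Runoff: Hiro is ranked above Ben on 26 ballots, Ben above Hiro on 33.

Ben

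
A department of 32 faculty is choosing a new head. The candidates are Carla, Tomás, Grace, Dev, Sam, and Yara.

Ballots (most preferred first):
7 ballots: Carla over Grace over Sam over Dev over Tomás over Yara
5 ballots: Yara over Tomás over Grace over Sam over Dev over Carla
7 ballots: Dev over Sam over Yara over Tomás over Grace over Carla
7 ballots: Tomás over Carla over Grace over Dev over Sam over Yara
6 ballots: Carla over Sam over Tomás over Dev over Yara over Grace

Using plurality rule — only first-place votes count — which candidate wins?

First-place votes: Carla 13, Tomás 7, Grace 0, Dev 7, Sam 0, Yara 5.

Carla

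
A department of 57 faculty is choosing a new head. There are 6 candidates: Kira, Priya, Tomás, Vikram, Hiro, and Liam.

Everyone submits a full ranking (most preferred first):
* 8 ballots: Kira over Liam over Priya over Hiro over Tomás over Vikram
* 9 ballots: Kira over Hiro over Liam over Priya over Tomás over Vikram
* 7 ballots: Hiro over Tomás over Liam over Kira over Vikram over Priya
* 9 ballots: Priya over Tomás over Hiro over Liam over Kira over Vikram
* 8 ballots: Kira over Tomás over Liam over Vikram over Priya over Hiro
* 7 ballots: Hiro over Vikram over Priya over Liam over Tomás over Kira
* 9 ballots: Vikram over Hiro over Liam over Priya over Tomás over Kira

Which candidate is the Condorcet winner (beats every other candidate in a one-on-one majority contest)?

Hiro

Hiro vs Kira: 32–25
Hiro vs Priya: 32–25
Hiro vs Tomás: 40–17
Hiro vs Vikram: 40–17
Hiro vs Liam: 41–16
Hiro beats every other candidate.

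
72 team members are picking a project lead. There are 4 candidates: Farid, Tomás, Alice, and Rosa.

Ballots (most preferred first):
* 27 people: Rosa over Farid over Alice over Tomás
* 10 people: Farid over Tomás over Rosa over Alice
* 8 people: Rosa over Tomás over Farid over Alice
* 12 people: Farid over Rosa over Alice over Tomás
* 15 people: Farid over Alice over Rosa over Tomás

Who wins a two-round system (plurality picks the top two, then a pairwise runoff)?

Farid

Round 1 first-place votes: Farid 37, Tomás 0, Alice 0, Rosa 35. Farid and Rosa advance.
Runoff: Farid is ranked above Rosa on 37 ballots, Rosa above Farid on 35.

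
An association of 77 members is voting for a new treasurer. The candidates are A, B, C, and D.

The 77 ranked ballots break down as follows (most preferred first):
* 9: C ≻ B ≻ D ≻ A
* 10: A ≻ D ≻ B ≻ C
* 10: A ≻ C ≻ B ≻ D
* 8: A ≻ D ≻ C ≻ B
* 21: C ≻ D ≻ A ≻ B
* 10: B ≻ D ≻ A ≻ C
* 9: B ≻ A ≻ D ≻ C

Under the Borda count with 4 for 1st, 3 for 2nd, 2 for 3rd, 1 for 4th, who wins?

A

A: 9×1 + 10×4 + 10×4 + 8×4 + 21×2 + 10×2 + 9×3 = 210
B: 9×3 + 10×2 + 10×2 + 8×1 + 21×1 + 10×4 + 9×4 = 172
C: 9×4 + 10×1 + 10×3 + 8×2 + 21×4 + 10×1 + 9×1 = 195
D: 9×2 + 10×3 + 10×1 + 8×3 + 21×3 + 10×3 + 9×2 = 193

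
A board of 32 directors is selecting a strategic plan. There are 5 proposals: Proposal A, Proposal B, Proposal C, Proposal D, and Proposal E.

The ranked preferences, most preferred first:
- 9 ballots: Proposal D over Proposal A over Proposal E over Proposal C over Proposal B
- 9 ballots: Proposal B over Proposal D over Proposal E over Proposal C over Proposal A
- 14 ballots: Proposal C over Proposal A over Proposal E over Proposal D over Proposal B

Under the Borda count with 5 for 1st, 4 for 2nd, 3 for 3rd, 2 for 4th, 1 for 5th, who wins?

Proposal D

Proposal A: 9×4 + 9×1 + 14×4 = 101
Proposal B: 9×1 + 9×5 + 14×1 = 68
Proposal C: 9×2 + 9×2 + 14×5 = 106
Proposal D: 9×5 + 9×4 + 14×2 = 109
Proposal E: 9×3 + 9×3 + 14×3 = 96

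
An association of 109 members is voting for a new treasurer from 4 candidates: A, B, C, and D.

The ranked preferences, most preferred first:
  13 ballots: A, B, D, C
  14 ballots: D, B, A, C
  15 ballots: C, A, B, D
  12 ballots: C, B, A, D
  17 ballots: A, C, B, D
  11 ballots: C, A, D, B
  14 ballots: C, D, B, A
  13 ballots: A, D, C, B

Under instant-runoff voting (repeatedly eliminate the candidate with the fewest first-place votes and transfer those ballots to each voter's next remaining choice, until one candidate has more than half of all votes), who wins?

A

Round 1: A 43, B 0, C 52, D 14. B eliminated.
Round 2: A 43, C 52, D 14. D eliminated.
Round 3: A 57, C 52. A has a majority (≥55).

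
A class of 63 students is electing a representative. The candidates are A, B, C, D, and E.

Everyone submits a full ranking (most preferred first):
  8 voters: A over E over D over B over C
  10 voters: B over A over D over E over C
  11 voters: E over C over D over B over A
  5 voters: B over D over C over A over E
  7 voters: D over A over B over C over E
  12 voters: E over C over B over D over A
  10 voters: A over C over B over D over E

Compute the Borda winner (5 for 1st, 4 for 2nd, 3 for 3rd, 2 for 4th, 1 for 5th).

A: 8×5 + 10×4 + 11×1 + 5×2 + 7×4 + 12×1 + 10×5 = 191
B: 8×2 + 10×5 + 11×2 + 5×5 + 7×3 + 12×3 + 10×3 = 200
C: 8×1 + 10×1 + 11×4 + 5×3 + 7×2 + 12×4 + 10×4 = 179
D: 8×3 + 10×3 + 11×3 + 5×4 + 7×5 + 12×2 + 10×2 = 186
E: 8×4 + 10×2 + 11×5 + 5×1 + 7×1 + 12×5 + 10×1 = 189

B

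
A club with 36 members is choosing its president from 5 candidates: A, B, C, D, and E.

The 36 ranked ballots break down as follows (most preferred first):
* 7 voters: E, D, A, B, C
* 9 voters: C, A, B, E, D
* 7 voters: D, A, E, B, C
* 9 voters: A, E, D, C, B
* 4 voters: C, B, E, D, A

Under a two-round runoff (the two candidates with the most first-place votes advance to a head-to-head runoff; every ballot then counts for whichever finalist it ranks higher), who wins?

Round 1 first-place votes: A 9, B 0, C 13, D 7, E 7. C and A advance.
Runoff: C is ranked above A on 13 ballots, A above C on 23.

A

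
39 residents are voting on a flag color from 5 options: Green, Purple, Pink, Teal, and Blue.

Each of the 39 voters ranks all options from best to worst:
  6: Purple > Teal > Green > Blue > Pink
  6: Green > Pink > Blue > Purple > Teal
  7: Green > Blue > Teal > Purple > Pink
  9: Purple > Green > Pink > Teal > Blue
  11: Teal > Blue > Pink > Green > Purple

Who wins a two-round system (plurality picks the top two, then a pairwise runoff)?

Round 1 first-place votes: Green 13, Purple 15, Pink 0, Teal 11, Blue 0. Purple and Green advance.
Runoff: Purple is ranked above Green on 15 ballots, Green above Purple on 24.

Green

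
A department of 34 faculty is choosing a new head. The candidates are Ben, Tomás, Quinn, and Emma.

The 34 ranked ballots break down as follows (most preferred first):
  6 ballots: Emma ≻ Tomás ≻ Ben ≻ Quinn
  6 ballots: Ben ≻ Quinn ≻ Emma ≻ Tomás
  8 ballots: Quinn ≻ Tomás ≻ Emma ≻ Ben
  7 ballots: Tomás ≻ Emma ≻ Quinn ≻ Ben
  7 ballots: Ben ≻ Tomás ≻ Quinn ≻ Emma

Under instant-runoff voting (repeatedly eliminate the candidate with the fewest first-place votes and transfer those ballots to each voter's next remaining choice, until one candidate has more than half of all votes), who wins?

Round 1: Ben 13, Tomás 7, Quinn 8, Emma 6. Emma eliminated.
Round 2: Ben 13, Tomás 13, Quinn 8. Quinn eliminated.
Round 3: Ben 13, Tomás 21. Tomás has a majority (≥18).

Tomás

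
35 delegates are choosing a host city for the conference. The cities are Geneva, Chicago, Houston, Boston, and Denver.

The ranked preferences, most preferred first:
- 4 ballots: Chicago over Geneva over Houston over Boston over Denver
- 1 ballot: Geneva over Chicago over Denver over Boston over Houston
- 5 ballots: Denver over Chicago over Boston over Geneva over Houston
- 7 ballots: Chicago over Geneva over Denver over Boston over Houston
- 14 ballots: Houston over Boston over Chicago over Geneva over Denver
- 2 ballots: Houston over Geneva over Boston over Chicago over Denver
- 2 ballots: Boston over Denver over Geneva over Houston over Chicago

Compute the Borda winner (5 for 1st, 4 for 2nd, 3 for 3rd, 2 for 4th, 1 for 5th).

Geneva: 4×4 + 1×5 + 5×2 + 7×4 + 14×2 + 2×4 + 2×3 = 101
Chicago: 4×5 + 1×4 + 5×4 + 7×5 + 14×3 + 2×2 + 2×1 = 127
Houston: 4×3 + 1×1 + 5×1 + 7×1 + 14×5 + 2×5 + 2×2 = 109
Boston: 4×2 + 1×2 + 5×3 + 7×2 + 14×4 + 2×3 + 2×5 = 111
Denver: 4×1 + 1×3 + 5×5 + 7×3 + 14×1 + 2×1 + 2×4 = 77

Chicago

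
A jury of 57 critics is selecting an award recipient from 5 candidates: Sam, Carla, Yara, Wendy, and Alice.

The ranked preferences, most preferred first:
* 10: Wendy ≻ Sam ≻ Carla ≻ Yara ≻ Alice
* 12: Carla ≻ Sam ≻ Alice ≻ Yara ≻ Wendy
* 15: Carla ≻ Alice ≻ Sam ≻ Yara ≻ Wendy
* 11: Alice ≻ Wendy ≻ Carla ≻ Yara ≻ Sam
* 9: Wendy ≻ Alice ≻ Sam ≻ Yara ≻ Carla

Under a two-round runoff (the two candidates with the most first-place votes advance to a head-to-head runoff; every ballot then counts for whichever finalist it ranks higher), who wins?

Round 1 first-place votes: Sam 0, Carla 27, Yara 0, Wendy 19, Alice 11. Carla and Wendy advance.
Runoff: Carla is ranked above Wendy on 27 ballots, Wendy above Carla on 30.

Wendy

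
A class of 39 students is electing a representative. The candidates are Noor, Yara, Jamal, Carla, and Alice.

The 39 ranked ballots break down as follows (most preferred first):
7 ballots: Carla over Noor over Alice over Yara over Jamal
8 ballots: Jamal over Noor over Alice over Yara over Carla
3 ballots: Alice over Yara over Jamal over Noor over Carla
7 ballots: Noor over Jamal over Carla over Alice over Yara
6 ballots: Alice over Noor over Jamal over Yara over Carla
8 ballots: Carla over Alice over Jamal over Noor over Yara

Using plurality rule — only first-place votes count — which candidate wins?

Carla

First-place votes: Noor 7, Yara 0, Jamal 8, Carla 15, Alice 9.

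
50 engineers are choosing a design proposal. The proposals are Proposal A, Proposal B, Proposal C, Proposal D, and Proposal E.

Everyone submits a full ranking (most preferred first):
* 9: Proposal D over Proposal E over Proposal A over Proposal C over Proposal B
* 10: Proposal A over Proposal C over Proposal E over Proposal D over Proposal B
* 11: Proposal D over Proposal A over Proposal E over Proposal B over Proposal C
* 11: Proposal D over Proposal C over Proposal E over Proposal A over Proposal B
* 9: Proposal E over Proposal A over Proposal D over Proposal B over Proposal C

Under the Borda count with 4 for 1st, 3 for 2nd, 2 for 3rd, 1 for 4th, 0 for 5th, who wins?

Proposal D

Proposal A: 9×2 + 10×4 + 11×3 + 11×1 + 9×3 = 129
Proposal B: 9×0 + 10×0 + 11×1 + 11×0 + 9×1 = 20
Proposal C: 9×1 + 10×3 + 11×0 + 11×3 + 9×0 = 72
Proposal D: 9×4 + 10×1 + 11×4 + 11×4 + 9×2 = 152
Proposal E: 9×3 + 10×2 + 11×2 + 11×2 + 9×4 = 127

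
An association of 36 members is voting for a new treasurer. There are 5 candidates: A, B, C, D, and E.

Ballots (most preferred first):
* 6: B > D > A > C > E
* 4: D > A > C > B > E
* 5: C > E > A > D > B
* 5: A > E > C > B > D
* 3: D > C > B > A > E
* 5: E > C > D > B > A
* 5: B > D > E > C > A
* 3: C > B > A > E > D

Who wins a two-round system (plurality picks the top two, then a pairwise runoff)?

C

Round 1 first-place votes: A 5, B 11, C 8, D 7, E 5. B and C advance.
Runoff: B is ranked above C on 11 ballots, C above B on 25.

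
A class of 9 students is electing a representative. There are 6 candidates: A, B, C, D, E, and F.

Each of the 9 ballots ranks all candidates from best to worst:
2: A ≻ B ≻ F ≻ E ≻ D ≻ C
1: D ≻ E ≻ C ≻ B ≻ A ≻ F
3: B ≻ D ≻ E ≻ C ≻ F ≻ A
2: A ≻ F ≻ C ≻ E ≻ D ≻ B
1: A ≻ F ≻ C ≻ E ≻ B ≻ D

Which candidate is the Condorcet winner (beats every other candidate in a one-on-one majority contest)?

A

A vs B: 5–4
A vs C: 5–4
A vs D: 5–4
A vs E: 5–4
A vs F: 6–3
A beats every other candidate.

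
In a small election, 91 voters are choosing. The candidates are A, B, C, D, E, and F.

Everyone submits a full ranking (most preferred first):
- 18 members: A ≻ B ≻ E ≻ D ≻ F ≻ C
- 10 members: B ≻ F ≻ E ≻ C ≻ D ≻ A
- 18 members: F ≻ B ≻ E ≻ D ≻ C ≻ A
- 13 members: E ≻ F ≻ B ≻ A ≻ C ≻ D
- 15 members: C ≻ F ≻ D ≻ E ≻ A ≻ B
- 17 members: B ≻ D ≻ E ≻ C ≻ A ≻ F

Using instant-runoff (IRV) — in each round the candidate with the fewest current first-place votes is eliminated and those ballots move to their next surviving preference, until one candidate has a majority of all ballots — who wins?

F

Round 1: A 18, B 27, C 15, D 0, E 13, F 18. D eliminated.
Round 2: A 18, B 27, C 15, E 13, F 18. E eliminated.
Round 3: A 18, B 27, C 15, F 31. C eliminated.
Round 4: A 18, B 27, F 46. F has a majority (≥46).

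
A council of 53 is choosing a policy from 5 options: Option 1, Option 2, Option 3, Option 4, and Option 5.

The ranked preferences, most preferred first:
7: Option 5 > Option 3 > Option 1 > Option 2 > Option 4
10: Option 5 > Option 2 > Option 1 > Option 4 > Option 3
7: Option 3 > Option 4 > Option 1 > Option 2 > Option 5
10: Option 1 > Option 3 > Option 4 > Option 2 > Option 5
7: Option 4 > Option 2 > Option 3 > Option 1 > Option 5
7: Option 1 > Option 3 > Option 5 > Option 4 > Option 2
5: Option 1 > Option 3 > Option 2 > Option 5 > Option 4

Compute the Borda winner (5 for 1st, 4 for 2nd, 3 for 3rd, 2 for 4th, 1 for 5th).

Option 1: 7×3 + 10×3 + 7×3 + 10×5 + 7×2 + 7×5 + 5×5 = 196
Option 2: 7×2 + 10×4 + 7×2 + 10×2 + 7×4 + 7×1 + 5×3 = 138
Option 3: 7×4 + 10×1 + 7×5 + 10×4 + 7×3 + 7×4 + 5×4 = 182
Option 4: 7×1 + 10×2 + 7×4 + 10×3 + 7×5 + 7×2 + 5×1 = 139
Option 5: 7×5 + 10×5 + 7×1 + 10×1 + 7×1 + 7×3 + 5×2 = 140

Option 1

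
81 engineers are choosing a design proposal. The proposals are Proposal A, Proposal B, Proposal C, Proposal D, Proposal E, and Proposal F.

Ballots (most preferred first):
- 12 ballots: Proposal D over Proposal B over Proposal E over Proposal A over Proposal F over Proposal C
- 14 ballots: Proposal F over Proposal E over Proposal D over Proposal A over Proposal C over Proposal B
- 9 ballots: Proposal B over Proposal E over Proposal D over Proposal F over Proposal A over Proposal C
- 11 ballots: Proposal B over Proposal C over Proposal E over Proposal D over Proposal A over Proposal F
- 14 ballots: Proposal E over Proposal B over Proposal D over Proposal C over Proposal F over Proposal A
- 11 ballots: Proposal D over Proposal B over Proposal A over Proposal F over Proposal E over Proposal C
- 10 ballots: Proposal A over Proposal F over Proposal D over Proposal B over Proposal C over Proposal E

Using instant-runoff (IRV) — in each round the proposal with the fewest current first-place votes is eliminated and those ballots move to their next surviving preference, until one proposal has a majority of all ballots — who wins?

Proposal B

Round 1: Proposal A 10, Proposal B 20, Proposal C 0, Proposal D 23, Proposal E 14, Proposal F 14. Proposal C eliminated.
Round 2: Proposal A 10, Proposal B 20, Proposal D 23, Proposal E 14, Proposal F 14. Proposal A eliminated.
Round 3: Proposal B 20, Proposal D 23, Proposal E 14, Proposal F 24. Proposal E eliminated.
Round 4: Proposal B 34, Proposal D 23, Proposal F 24. Proposal D eliminated.
Round 5: Proposal B 57, Proposal F 24. Proposal B has a majority (≥41).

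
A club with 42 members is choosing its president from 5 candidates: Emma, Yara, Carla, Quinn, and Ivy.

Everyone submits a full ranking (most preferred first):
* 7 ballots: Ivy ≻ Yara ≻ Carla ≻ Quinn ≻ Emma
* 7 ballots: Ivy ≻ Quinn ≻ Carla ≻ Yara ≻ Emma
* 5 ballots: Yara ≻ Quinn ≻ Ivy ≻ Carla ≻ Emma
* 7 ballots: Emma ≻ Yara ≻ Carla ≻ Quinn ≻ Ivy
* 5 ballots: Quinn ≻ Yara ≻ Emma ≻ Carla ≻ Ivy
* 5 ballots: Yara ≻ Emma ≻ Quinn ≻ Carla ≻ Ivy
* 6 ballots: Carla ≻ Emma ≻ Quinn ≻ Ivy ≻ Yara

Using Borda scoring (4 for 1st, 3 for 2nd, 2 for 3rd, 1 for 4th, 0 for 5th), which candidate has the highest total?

Emma: 7×0 + 7×0 + 5×0 + 7×4 + 5×2 + 5×3 + 6×3 = 71
Yara: 7×3 + 7×1 + 5×4 + 7×3 + 5×3 + 5×4 + 6×0 = 104
Carla: 7×2 + 7×2 + 5×1 + 7×2 + 5×1 + 5×1 + 6×4 = 81
Quinn: 7×1 + 7×3 + 5×3 + 7×1 + 5×4 + 5×2 + 6×2 = 92
Ivy: 7×4 + 7×4 + 5×2 + 7×0 + 5×0 + 5×0 + 6×1 = 72

Yara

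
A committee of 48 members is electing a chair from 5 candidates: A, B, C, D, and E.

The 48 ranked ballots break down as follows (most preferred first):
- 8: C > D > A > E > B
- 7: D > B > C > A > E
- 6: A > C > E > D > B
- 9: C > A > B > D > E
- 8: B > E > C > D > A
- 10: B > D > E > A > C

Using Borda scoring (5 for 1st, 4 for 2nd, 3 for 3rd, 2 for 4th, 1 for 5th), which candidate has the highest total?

C

A: 8×3 + 7×2 + 6×5 + 9×4 + 8×1 + 10×2 = 132
B: 8×1 + 7×4 + 6×1 + 9×3 + 8×5 + 10×5 = 159
C: 8×5 + 7×3 + 6×4 + 9×5 + 8×3 + 10×1 = 164
D: 8×4 + 7×5 + 6×2 + 9×2 + 8×2 + 10×4 = 153
E: 8×2 + 7×1 + 6×3 + 9×1 + 8×4 + 10×3 = 112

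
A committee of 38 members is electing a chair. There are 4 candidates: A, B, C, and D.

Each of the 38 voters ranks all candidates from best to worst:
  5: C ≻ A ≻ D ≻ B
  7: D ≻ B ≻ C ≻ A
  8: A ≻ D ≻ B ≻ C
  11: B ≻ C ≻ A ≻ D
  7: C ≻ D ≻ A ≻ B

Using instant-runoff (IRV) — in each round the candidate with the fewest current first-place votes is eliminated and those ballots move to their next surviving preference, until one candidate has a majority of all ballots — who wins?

B

Round 1: A 8, B 11, C 12, D 7. D eliminated.
Round 2: A 8, B 18, C 12. A eliminated.
Round 3: B 26, C 12. B has a majority (≥20).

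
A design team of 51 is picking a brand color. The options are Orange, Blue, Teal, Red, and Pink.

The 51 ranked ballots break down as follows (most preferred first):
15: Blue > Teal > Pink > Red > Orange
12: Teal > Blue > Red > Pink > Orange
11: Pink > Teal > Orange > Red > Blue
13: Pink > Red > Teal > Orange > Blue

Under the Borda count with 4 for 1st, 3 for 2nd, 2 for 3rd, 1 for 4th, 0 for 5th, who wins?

Teal

Orange: 15×0 + 12×0 + 11×2 + 13×1 = 35
Blue: 15×4 + 12×3 + 11×0 + 13×0 = 96
Teal: 15×3 + 12×4 + 11×3 + 13×2 = 152
Red: 15×1 + 12×2 + 11×1 + 13×3 = 89
Pink: 15×2 + 12×1 + 11×4 + 13×4 = 138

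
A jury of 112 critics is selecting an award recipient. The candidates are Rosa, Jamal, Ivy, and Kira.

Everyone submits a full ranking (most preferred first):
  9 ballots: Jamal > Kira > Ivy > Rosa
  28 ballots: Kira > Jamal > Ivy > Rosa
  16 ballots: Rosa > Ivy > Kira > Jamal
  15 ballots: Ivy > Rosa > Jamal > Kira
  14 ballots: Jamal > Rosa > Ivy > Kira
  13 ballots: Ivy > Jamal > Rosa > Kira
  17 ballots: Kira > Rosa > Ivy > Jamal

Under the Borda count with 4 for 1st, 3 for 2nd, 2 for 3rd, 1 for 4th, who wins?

Ivy

Rosa: 9×1 + 28×1 + 16×4 + 15×3 + 14×3 + 13×2 + 17×3 = 265
Jamal: 9×4 + 28×3 + 16×1 + 15×2 + 14×4 + 13×3 + 17×1 = 278
Ivy: 9×2 + 28×2 + 16×3 + 15×4 + 14×2 + 13×4 + 17×2 = 296
Kira: 9×3 + 28×4 + 16×2 + 15×1 + 14×1 + 13×1 + 17×4 = 281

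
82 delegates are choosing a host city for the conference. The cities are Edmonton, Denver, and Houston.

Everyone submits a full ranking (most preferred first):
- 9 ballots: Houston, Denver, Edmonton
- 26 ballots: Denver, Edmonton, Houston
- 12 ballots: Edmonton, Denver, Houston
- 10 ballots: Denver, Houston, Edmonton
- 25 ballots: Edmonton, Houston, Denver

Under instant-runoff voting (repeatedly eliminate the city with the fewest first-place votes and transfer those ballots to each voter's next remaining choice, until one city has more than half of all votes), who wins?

Round 1: Edmonton 37, Denver 36, Houston 9. Houston eliminated.
Round 2: Edmonton 37, Denver 45. Denver has a majority (≥42).

Denver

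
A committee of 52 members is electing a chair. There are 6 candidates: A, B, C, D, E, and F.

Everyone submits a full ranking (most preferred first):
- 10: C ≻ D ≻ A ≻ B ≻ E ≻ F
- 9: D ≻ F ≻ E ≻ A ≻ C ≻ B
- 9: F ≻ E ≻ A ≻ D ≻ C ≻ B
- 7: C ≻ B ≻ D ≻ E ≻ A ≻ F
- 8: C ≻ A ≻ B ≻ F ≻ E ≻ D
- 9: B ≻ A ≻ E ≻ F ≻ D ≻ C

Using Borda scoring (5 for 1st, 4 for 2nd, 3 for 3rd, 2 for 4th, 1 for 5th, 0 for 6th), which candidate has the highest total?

A: 10×3 + 9×2 + 9×3 + 7×1 + 8×4 + 9×4 = 150
B: 10×2 + 9×0 + 9×0 + 7×4 + 8×3 + 9×5 = 117
C: 10×5 + 9×1 + 9×1 + 7×5 + 8×5 + 9×0 = 143
D: 10×4 + 9×5 + 9×2 + 7×3 + 8×0 + 9×1 = 133
E: 10×1 + 9×3 + 9×4 + 7×2 + 8×1 + 9×3 = 122
F: 10×0 + 9×4 + 9×5 + 7×0 + 8×2 + 9×2 = 115

A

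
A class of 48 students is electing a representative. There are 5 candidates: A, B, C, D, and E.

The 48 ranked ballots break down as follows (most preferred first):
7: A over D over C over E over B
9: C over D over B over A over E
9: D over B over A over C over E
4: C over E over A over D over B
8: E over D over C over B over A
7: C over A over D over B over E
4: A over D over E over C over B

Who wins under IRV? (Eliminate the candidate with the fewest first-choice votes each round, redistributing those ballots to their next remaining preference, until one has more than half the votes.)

D

Round 1: A 11, B 0, C 20, D 9, E 8. B eliminated.
Round 2: A 11, C 20, D 9, E 8. E eliminated.
Round 3: A 11, C 20, D 17. A eliminated.
Round 4: C 20, D 28. D has a majority (≥25).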